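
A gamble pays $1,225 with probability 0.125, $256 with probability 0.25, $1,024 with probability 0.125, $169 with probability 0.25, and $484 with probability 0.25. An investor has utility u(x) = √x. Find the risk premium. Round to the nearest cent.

$62.11

E[u] = 0.125·√1225 + 0.25·√256 + 0.125·√1024 + 0.25·√169 + 0.25·√484 = 0.125·35 + 0.25·16 + 0.125·32 + 0.25·13 + 0.25·22 = 21.125
CE = (21.125)² = 446.265625
Risk premium = EV − CE = 508.375 − 446.265625 = 62.109375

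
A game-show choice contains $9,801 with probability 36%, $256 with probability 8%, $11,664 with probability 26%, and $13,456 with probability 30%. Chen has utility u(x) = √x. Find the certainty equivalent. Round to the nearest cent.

$9,960.04

E[u] = 0.36·√9801 + 0.08·√256 + 0.26·√11664 + 0.3·√13456 = 0.36·99 + 0.08·16 + 0.26·108 + 0.3·116 = 99.8
CE = (99.8)² = 9960.04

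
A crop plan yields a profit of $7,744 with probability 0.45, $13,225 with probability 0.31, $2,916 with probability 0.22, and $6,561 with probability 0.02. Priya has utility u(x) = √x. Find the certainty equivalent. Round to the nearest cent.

E[u] = 0.45·√7744 + 0.31·√13225 + 0.22·√2916 + 0.02·√6561 = 0.45·88 + 0.31·115 + 0.22·54 + 0.02·81 = 88.75
CE = (88.75)² = 7876.5625

$7,876.56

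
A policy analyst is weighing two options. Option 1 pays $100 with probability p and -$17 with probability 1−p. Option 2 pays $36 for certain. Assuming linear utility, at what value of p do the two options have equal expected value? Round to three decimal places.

p = 0.453

p·100 + (1−p)·(-17) = 36
117p − 17 = 36
p = (36 + 17) / 117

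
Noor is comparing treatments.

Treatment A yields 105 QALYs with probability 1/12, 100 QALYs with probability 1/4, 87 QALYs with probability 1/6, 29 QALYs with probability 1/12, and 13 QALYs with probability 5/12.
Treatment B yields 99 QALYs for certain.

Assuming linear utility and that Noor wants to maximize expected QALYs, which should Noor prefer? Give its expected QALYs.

Treatment B (99 QALYs)

Treatment A = 1/12 × 105 + 1/4 × 100 + 1/6 × 87 + 1/12 × 29 + 5/12 × 13 = 8.75 + 25 + 14.5 + 2.4167 + 5.4167 = 56.0833
Treatment B: 99 (certain)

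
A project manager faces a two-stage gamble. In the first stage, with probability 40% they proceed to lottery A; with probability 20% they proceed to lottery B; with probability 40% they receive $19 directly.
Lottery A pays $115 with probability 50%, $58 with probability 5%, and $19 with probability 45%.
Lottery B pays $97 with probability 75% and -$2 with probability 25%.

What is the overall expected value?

$49.63

EV(A) = 0.5 × 115 + 0.05 × 58 + 0.45 × 19 = 57.5 + 2.9 + 8.55 = 68.95
EV(B) = 0.75 × 97 + 0.25 × (-2) = 72.75 − 0.5 = 72.25
Branch C: 19 (certain)
Overall = 0.4 × 68.95 + 0.2 × 72.25 + 0.4 × 19 = 27.58 + 14.45 + 7.6 = 49.63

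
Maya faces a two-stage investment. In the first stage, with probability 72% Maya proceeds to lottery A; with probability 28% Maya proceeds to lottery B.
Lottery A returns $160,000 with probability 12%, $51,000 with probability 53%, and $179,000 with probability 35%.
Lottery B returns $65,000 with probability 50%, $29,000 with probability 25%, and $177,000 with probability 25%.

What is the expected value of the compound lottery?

EV(A) = 0.12 × 160000 + 0.53 × 51000 + 0.35 × 179000 = 19200 + 27030 + 62650 = 108880
EV(B) = 0.5 × 65000 + 0.25 × 29000 + 0.25 × 177000 = 32500 + 7250 + 44250 = 84000
Overall = 0.72 × 108880 + 0.28 × 84000 = 78393.6 + 23520 = 101913.6

$101,913.60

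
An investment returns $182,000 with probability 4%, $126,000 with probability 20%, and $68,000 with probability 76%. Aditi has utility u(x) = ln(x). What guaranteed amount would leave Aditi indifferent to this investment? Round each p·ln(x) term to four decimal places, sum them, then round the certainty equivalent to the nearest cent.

E[u] = 0.04·ln(182000) + 0.2·ln(126000) + 0.76·ln(68000) = 0.4845 + 2.3488 + 8.4567 = 11.2900
CE = e^11.2900 ≈ 80017.45

$80,017.45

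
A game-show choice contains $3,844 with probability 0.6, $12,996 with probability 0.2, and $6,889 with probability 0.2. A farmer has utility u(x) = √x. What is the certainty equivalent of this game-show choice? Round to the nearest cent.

$5,867.56

E[u] = 0.6·√3844 + 0.2·√12996 + 0.2·√6889 = 0.6·62 + 0.2·114 + 0.2·83 = 76.6
CE = (76.6)² = 5867.56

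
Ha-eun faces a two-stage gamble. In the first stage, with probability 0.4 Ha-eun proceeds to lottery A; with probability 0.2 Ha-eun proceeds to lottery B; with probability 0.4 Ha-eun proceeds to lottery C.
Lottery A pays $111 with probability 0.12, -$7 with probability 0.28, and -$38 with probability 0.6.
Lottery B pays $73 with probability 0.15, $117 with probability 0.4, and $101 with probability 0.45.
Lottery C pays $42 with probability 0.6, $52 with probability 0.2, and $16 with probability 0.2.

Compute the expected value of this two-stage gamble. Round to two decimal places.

EV(A) = 0.12 × 111 + 0.28 × (-7) + 0.6 × (-38) = 13.32 − 1.96 − 22.8 = -11.44
EV(B) = 0.15 × 73 + 0.4 × 117 + 0.45 × 101 = 10.95 + 46.8 + 45.45 = 103.2
EV(C) = 0.6 × 42 + 0.2 × 52 + 0.2 × 16 = 25.2 + 10.4 + 3.2 = 38.8
Overall = 0.4 × (-11.44) + 0.2 × 103.2 + 0.4 × 38.8 = -4.576 + 20.64 + 15.52 = 31.584

$31.58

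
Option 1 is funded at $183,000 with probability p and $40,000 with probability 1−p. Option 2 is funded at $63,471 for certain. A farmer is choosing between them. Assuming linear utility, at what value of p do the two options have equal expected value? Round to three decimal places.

p = 0.164

p·183000 + (1−p)·40000 = 63471
143000p + 40000 = 63471
p = (63471 − 40000) / 143000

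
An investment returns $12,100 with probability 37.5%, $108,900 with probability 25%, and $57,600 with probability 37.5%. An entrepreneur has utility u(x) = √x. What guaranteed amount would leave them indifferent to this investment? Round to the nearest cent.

$45,689.06

E[u] = 0.375·√12100 + 0.25·√108900 + 0.375·√57600 = 0.375·110 + 0.25·330 + 0.375·240 = 213.75
CE = (213.75)² = 45689.0625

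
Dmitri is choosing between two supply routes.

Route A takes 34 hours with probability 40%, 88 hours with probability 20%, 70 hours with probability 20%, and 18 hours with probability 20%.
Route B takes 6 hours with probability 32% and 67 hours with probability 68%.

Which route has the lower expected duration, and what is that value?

Route B (47.48 hours)

Route A = 0.4 × 34 + 0.2 × 88 + 0.2 × 70 + 0.2 × 18 = 13.6 + 17.6 + 14 + 3.6 = 48.8
Route B = 0.32 × 6 + 0.68 × 67 = 1.92 + 45.56 = 47.48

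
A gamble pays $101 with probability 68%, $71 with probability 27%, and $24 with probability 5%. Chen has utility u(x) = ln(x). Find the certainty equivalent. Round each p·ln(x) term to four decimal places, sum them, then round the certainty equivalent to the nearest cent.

$85.46

E[u] = 0.68·ln(101) + 0.27·ln(71) + 0.05·ln(24) = 3.1383 + 1.1509 + 0.1589 = 4.4481
CE = e^4.4481 ≈ 85.46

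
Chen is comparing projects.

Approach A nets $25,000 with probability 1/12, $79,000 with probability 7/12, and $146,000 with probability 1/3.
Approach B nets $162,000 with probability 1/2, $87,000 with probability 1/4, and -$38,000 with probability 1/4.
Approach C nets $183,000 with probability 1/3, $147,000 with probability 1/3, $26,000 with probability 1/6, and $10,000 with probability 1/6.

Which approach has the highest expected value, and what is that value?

Approach C ($116,000)

Approach A = 1/12 × 25000 + 7/12 × 79000 + 1/3 × 146000 = 2083.3333 + 46083.3333 + 48666.6667 = 96833.3333
Approach B = 1/2 × 162000 + 1/4 × 87000 + 1/4 × (-38000) = 81000 + 21750 − 9500 = 93250
Approach C = 1/3 × 183000 + 1/3 × 147000 + 1/6 × 26000 + 1/6 × 10000 = 61000 + 49000 + 4333.3333 + 1666.6667 = 116000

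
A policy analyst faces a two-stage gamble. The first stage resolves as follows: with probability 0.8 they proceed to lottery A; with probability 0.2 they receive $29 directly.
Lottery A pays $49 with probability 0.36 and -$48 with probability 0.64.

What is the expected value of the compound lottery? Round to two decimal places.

EV(A) = 0.36 × 49 + 0.64 × (-48) = 17.64 − 30.72 = -13.08
Branch B: 29 (certain)
Overall = 0.8 × (-13.08) + 0.2 × 29 = -10.464 + 5.8 = -4.664

-$4.66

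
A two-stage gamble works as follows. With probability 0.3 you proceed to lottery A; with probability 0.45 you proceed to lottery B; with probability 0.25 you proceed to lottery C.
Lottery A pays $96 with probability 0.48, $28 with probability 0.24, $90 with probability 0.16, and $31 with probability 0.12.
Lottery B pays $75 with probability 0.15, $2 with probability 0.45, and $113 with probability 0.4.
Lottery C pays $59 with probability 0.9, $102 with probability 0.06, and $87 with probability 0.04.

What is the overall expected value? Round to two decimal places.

EV(A) = 0.48 × 96 + 0.24 × 28 + 0.16 × 90 + 0.12 × 31 = 46.08 + 6.72 + 14.4 + 3.72 = 70.92
EV(B) = 0.15 × 75 + 0.45 × 2 + 0.4 × 113 = 11.25 + 0.9 + 45.2 = 57.35
EV(C) = 0.9 × 59 + 0.06 × 102 + 0.04 × 87 = 53.1 + 6.12 + 3.48 = 62.7
Overall = 0.3 × 70.92 + 0.45 × 57.35 + 0.25 × 62.7 = 21.276 + 25.8075 + 15.675 = 62.7585

$62.76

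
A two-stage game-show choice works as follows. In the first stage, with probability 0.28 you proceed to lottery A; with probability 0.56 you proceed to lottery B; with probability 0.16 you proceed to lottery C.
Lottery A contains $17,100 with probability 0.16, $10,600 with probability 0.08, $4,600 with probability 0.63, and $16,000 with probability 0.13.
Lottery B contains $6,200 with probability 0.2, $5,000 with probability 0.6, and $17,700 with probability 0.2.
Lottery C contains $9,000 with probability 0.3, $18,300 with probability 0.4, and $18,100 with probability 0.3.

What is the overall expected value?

$9,226.16

EV(A) = 0.16 × 17100 + 0.08 × 10600 + 0.63 × 4600 + 0.13 × 16000 = 2736 + 848 + 2898 + 2080 = 8562
EV(B) = 0.2 × 6200 + 0.6 × 5000 + 0.2 × 17700 = 1240 + 3000 + 3540 = 7780
EV(C) = 0.3 × 9000 + 0.4 × 18300 + 0.3 × 18100 = 2700 + 7320 + 5430 = 15450
Overall = 0.28 × 8562 + 0.56 × 7780 + 0.16 × 15450 = 2397.36 + 4356.8 + 2472 = 9226.16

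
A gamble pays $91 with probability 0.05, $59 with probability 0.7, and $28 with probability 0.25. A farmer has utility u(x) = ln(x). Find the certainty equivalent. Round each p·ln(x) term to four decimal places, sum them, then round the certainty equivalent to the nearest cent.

$50.04

E[u] = 0.05·ln(91) + 0.7·ln(59) + 0.25·ln(28) = 0.2255 + 2.8543 + 0.8331 = 3.9129
CE = e^3.9129 ≈ 50.04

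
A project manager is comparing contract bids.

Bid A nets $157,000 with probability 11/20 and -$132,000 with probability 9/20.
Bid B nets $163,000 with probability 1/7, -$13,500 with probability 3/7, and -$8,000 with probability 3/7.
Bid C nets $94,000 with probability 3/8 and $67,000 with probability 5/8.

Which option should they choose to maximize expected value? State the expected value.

Bid A = 11/20 × 157000 + 9/20 × (-132000) = 86350 − 59400 = 26950
Bid B = 1/7 × 163000 + 3/7 × (-13500) + 3/7 × (-8000) = 23285.7143 − 5785.7143 − 3428.5714 = 14071.4286
Bid C = 3/8 × 94000 + 5/8 × 67000 = 35250 + 41875 = 77125

Bid C ($77,125)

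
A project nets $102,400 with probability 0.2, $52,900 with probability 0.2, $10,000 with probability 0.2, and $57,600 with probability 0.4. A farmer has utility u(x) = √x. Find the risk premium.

E[u] = 0.2·√102400 + 0.2·√52900 + 0.2·√10000 + 0.4·√57600 = 0.2·320 + 0.2·230 + 0.2·100 + 0.4·240 = 226
CE = (226)² = 51076
Risk premium = EV − CE = 56100 − 51076 = 5024

$5,024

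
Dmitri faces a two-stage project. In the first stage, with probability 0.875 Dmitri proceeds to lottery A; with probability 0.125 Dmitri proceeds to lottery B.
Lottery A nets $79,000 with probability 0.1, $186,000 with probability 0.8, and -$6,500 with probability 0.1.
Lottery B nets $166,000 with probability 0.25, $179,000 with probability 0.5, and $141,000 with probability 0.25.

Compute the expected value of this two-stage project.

$157,325

EV(A) = 0.1 × 79000 + 0.8 × 186000 + 0.1 × (-6500) = 7900 + 148800 − 650 = 156050
EV(B) = 0.25 × 166000 + 0.5 × 179000 + 0.25 × 141000 = 41500 + 89500 + 35250 = 166250
Overall = 0.875 × 156050 + 0.125 × 166250 = 136543.75 + 20781.25 = 157325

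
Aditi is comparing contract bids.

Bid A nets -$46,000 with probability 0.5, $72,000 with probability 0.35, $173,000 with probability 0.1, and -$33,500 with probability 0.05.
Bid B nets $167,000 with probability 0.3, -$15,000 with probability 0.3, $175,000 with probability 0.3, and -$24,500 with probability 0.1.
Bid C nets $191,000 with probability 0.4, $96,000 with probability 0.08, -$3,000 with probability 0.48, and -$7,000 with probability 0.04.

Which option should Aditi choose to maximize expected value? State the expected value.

Bid B ($95,650)

Bid A = 0.5 × (-46000) + 0.35 × 72000 + 0.1 × 173000 + 0.05 × (-33500) = -23000 + 25200 + 17300 − 1675 = 17825
Bid B = 0.3 × 167000 + 0.3 × (-15000) + 0.3 × 175000 + 0.1 × (-24500) = 50100 − 4500 + 52500 − 2450 = 95650
Bid C = 0.4 × 191000 + 0.08 × 96000 + 0.48 × (-3000) + 0.04 × (-7000) = 76400 + 7680 − 1440 − 280 = 82360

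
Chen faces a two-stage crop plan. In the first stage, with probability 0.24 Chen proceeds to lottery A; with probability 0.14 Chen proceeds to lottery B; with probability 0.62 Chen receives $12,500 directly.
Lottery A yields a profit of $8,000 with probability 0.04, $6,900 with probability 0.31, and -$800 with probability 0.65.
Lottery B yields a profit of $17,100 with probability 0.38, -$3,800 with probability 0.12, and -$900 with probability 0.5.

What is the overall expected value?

EV(A) = 0.04 × 8000 + 0.31 × 6900 + 0.65 × (-800) = 320 + 2139 − 520 = 1939
EV(B) = 0.38 × 17100 + 0.12 × (-3800) + 0.5 × (-900) = 6498 − 456 − 450 = 5592
Branch C: 12500 (certain)
Overall = 0.24 × 1939 + 0.14 × 5592 + 0.62 × 12500 = 465.36 + 782.88 + 7750 = 8998.24

$8,998.24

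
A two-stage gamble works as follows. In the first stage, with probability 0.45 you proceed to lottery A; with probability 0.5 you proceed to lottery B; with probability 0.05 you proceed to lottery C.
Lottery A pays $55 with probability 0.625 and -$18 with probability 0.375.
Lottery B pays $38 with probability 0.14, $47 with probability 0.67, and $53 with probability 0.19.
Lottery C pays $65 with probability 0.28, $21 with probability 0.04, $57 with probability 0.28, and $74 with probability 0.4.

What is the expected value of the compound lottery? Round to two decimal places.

EV(A) = 0.625 × 55 + 0.375 × (-18) = 34.375 − 6.75 = 27.625
EV(B) = 0.14 × 38 + 0.67 × 47 + 0.19 × 53 = 5.32 + 31.49 + 10.07 = 46.88
EV(C) = 0.28 × 65 + 0.04 × 21 + 0.28 × 57 + 0.4 × 74 = 18.2 + 0.84 + 15.96 + 29.6 = 64.6
Overall = 0.45 × 27.625 + 0.5 × 46.88 + 0.05 × 64.6 = 12.43125 + 23.44 + 3.23 = 39.10125

$39.10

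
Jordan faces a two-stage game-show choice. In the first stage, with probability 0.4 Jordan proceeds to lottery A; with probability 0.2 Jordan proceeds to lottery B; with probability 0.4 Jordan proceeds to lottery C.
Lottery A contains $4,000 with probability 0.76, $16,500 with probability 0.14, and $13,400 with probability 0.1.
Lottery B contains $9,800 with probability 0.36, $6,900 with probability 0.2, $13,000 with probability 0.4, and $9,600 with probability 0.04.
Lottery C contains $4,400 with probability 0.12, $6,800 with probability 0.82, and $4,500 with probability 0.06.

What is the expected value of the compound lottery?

$7,324

EV(A) = 0.76 × 4000 + 0.14 × 16500 + 0.1 × 13400 = 3040 + 2310 + 1340 = 6690
EV(B) = 0.36 × 9800 + 0.2 × 6900 + 0.4 × 13000 + 0.04 × 9600 = 3528 + 1380 + 5200 + 384 = 10492
EV(C) = 0.12 × 4400 + 0.82 × 6800 + 0.06 × 4500 = 528 + 5576 + 270 = 6374
Overall = 0.4 × 6690 + 0.2 × 10492 + 0.4 × 6374 = 2676 + 2098.4 + 2549.6 = 7324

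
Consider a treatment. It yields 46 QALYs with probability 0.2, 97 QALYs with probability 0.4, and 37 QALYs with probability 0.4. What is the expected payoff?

EV = 0.2 × 46 + 0.4 × 97 + 0.4 × 37 = 9.2 + 38.8 + 14.8 = 62.8

62.8 QALYs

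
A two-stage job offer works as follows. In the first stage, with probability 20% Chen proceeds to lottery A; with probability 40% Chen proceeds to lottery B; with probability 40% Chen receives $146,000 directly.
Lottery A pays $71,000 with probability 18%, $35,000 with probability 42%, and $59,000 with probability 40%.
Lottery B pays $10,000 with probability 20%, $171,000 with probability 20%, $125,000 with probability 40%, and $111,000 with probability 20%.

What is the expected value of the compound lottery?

EV(A) = 0.18 × 71000 + 0.42 × 35000 + 0.4 × 59000 = 12780 + 14700 + 23600 = 51080
EV(B) = 0.2 × 10000 + 0.2 × 171000 + 0.4 × 125000 + 0.2 × 111000 = 2000 + 34200 + 50000 + 22200 = 108400
Branch C: 146000 (certain)
Overall = 0.2 × 51080 + 0.4 × 108400 + 0.4 × 146000 = 10216 + 43360 + 58400 = 111976

$111,976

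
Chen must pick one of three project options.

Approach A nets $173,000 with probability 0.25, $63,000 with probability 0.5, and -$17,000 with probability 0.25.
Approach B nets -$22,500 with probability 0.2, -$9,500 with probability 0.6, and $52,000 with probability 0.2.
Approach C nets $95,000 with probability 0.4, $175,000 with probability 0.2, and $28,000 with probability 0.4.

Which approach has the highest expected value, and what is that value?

Approach C ($84,200)

Approach A = 0.25 × 173000 + 0.5 × 63000 + 0.25 × (-17000) = 43250 + 31500 − 4250 = 70500
Approach B = 0.2 × (-22500) + 0.6 × (-9500) + 0.2 × 52000 = -4500 − 5700 + 10400 = 200
Approach C = 0.4 × 95000 + 0.2 × 175000 + 0.4 × 28000 = 38000 + 35000 + 11200 = 84200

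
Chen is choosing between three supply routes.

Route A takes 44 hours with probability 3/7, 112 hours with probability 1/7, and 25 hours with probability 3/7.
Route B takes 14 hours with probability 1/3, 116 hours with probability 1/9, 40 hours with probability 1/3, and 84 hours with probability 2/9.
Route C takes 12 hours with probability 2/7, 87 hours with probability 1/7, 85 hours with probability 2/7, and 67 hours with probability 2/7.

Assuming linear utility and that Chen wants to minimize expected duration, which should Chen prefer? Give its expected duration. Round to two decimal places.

Route A = 3/7 × 44 + 1/7 × 112 + 3/7 × 25 = 18.8571 + 16 + 10.7143 = 45.5714
Route B = 1/3 × 14 + 1/9 × 116 + 1/3 × 40 + 2/9 × 84 = 4.6667 + 12.8889 + 13.3333 + 18.6667 = 49.5556
Route C = 2/7 × 12 + 1/7 × 87 + 2/7 × 85 + 2/7 × 67 = 3.4286 + 12.4286 + 24.2857 + 19.1429 = 59.2857

Route A (45.57 hours)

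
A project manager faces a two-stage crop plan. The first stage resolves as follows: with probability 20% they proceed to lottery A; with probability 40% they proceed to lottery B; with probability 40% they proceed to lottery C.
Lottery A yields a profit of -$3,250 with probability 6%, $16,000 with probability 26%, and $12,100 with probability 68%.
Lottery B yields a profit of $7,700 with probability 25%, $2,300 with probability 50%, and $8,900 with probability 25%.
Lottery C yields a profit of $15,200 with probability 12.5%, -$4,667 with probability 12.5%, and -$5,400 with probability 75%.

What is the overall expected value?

EV(A) = 0.06 × (-3250) + 0.26 × 16000 + 0.68 × 12100 = -195 + 4160 + 8228 = 12193
EV(B) = 0.25 × 7700 + 0.5 × 2300 + 0.25 × 8900 = 1925 + 1150 + 2225 = 5300
EV(C) = 0.125 × 15200 + 0.125 × (-4667) + 0.75 × (-5400) = 1900 − 583.375 − 4050 = -2733.375
Overall = 0.2 × 12193 + 0.4 × 5300 + 0.4 × (-2733.375) = 2438.6 + 2120 − 1093.35 = 3465.25

$3,465.25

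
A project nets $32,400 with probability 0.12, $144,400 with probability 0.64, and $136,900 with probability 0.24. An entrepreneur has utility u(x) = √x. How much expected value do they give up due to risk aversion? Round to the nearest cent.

E[u] = 0.12·√32400 + 0.64·√144400 + 0.24·√136900 = 0.12·180 + 0.64·380 + 0.24·370 = 353.6
CE = (353.6)² = 125032.96
Risk premium = EV − CE = 129160 − 125032.96 = 4127.04

$4,127.04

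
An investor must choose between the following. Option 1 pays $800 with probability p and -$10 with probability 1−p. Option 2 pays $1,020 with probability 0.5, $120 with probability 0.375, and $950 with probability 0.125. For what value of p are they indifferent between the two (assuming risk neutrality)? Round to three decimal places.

p = 0.844

EV(Option 2) = 0.5 × 1020 + 0.375 × 120 + 0.125 × 950 = 510 + 45 + 118.75 = 673.75
p·800 + (1−p)·(-10) = 673.75
810p − 10 = 673.75
p = (673.75 + 10) / 810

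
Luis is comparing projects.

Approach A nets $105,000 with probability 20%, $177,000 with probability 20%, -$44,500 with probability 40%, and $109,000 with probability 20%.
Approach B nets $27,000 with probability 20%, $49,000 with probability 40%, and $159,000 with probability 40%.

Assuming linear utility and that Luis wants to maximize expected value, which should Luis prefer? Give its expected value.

Approach A = 0.2 × 105000 + 0.2 × 177000 + 0.4 × (-44500) + 0.2 × 109000 = 21000 + 35400 − 17800 + 21800 = 60400
Approach B = 0.2 × 27000 + 0.4 × 49000 + 0.4 × 159000 = 5400 + 19600 + 63600 = 88600

Approach B ($88,600)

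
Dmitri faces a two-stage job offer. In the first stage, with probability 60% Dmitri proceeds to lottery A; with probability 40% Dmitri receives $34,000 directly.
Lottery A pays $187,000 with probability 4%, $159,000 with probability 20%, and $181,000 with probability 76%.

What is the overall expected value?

EV(A) = 0.04 × 187000 + 0.2 × 159000 + 0.76 × 181000 = 7480 + 31800 + 137560 = 176840
Branch B: 34000 (certain)
Overall = 0.6 × 176840 + 0.4 × 34000 = 106104 + 13600 = 119704

$119,704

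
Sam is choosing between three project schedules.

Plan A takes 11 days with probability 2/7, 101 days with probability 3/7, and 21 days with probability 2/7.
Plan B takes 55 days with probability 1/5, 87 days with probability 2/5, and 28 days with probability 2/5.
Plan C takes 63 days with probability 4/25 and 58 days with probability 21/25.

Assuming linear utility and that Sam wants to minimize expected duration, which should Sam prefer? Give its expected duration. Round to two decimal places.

Plan A (52.43 days)

Plan A = 2/7 × 11 + 3/7 × 101 + 2/7 × 21 = 3.1429 + 43.2857 + 6 = 52.4286
Plan B = 1/5 × 55 + 2/5 × 87 + 2/5 × 28 = 11 + 34.8 + 11.2 = 57
Plan C = 4/25 × 63 + 21/25 × 58 = 10.08 + 48.72 = 58.8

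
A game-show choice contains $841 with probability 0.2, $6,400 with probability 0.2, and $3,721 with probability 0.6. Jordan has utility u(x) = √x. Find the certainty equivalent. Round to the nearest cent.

$3,410.56

E[u] = 0.2·√841 + 0.2·√6400 + 0.6·√3721 = 0.2·29 + 0.2·80 + 0.6·61 = 58.4
CE = (58.4)² = 3410.56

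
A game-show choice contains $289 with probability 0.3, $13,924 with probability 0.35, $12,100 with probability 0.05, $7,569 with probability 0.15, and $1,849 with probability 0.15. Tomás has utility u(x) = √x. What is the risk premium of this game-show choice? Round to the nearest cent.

$1,879.84

E[u] = 0.3·√289 + 0.35·√13924 + 0.05·√12100 + 0.15·√7569 + 0.15·√1849 = 0.3·17 + 0.35·118 + 0.05·110 + 0.15·87 + 0.15·43 = 71.4
CE = (71.4)² = 5097.96
Risk premium = EV − CE = 6977.8 − 5097.96 = 1879.84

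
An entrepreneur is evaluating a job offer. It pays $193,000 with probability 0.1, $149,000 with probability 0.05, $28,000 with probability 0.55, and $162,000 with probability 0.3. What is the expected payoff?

EV = 0.1 × 193000 + 0.05 × 149000 + 0.55 × 28000 + 0.3 × 162000 = 19300 + 7450 + 15400 + 48600 = 90750

$90,750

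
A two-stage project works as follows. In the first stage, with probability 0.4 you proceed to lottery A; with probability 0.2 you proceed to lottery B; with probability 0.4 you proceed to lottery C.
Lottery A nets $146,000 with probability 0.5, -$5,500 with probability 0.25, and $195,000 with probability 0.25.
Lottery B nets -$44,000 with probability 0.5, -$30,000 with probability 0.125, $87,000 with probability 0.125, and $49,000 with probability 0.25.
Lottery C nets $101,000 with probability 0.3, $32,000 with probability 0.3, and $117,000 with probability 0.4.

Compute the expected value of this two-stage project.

EV(A) = 0.5 × 146000 + 0.25 × (-5500) + 0.25 × 195000 = 73000 − 1375 + 48750 = 120375
EV(B) = 0.5 × (-44000) + 0.125 × (-30000) + 0.125 × 87000 + 0.25 × 49000 = -22000 − 3750 + 10875 + 12250 = -2625
EV(C) = 0.3 × 101000 + 0.3 × 32000 + 0.4 × 117000 = 30300 + 9600 + 46800 = 86700
Overall = 0.4 × 120375 + 0.2 × (-2625) + 0.4 × 86700 = 48150 − 525 + 34680 = 82305

$82,305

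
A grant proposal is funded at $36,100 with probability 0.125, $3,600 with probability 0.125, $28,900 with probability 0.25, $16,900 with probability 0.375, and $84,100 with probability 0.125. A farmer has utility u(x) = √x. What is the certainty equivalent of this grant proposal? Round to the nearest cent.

E[u] = 0.125·√36100 + 0.125·√3600 + 0.25·√28900 + 0.375·√16900 + 0.125·√84100 = 0.125·190 + 0.125·60 + 0.25·170 + 0.375·130 + 0.125·290 = 158.75
CE = (158.75)² = 25201.5625

$25,201.56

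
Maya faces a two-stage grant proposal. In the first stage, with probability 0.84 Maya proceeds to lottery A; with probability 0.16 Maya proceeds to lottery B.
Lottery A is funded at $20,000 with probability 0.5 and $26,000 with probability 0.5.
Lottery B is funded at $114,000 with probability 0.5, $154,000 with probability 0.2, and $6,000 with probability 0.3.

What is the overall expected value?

$33,656

EV(A) = 0.5 × 20000 + 0.5 × 26000 = 10000 + 13000 = 23000
EV(B) = 0.5 × 114000 + 0.2 × 154000 + 0.3 × 6000 = 57000 + 30800 + 1800 = 89600
Overall = 0.84 × 23000 + 0.16 × 89600 = 19320 + 14336 = 33656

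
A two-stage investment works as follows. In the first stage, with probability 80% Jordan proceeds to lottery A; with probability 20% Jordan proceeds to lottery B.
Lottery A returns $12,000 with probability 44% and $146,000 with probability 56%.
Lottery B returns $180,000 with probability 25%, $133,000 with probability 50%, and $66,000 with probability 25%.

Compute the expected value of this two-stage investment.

$95,232

EV(A) = 0.44 × 12000 + 0.56 × 146000 = 5280 + 81760 = 87040
EV(B) = 0.25 × 180000 + 0.5 × 133000 + 0.25 × 66000 = 45000 + 66500 + 16500 = 128000
Overall = 0.8 × 87040 + 0.2 × 128000 = 69632 + 25600 = 95232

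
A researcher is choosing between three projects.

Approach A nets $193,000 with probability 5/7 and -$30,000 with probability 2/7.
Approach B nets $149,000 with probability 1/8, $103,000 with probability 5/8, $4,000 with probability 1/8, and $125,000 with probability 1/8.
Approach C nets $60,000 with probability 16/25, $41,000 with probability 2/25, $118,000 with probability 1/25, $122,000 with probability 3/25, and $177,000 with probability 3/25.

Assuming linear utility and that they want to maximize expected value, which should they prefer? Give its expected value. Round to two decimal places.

Approach A = 5/7 × 193000 + 2/7 × (-30000) = 137857.1429 − 8571.4286 = 129285.7143
Approach B = 1/8 × 149000 + 5/8 × 103000 + 1/8 × 4000 + 1/8 × 125000 = 18625 + 64375 + 500 + 15625 = 99125
Approach C = 16/25 × 60000 + 2/25 × 41000 + 1/25 × 118000 + 3/25 × 122000 + 3/25 × 177000 = 38400 + 3280 + 4720 + 14640 + 21240 = 82280

Approach A ($129,285.71)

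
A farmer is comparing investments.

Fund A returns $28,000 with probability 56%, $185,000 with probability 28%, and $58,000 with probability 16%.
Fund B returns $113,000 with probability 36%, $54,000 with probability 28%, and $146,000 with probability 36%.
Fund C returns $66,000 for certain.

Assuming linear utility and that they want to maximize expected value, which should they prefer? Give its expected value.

Fund B ($108,360)

Fund A = 0.56 × 28000 + 0.28 × 185000 + 0.16 × 58000 = 15680 + 51800 + 9280 = 76760
Fund B = 0.36 × 113000 + 0.28 × 54000 + 0.36 × 146000 = 40680 + 15120 + 52560 = 108360
Fund C: 66000 (certain)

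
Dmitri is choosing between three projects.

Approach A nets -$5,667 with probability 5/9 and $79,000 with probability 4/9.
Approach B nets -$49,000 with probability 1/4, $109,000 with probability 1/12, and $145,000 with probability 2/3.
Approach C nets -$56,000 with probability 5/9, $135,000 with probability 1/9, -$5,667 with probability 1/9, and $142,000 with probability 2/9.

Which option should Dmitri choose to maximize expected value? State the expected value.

Approach B ($93,500)

Approach A = 5/9 × (-5667) + 4/9 × 79000 = -3148.3333 + 35111.1111 = 31962.7778
Approach B = 1/4 × (-49000) + 1/12 × 109000 + 2/3 × 145000 = -12250 + 9083.3333 + 96666.6667 = 93500
Approach C = 5/9 × (-56000) + 1/9 × 135000 + 1/9 × (-5667) + 2/9 × 142000 = -31111.1111 + 15000 − 629.6667 + 31555.5556 = 14814.7778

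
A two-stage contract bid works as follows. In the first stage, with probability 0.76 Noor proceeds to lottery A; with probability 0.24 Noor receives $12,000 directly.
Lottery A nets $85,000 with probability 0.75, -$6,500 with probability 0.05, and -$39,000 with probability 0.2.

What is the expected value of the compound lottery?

EV(A) = 0.75 × 85000 + 0.05 × (-6500) + 0.2 × (-39000) = 63750 − 325 − 7800 = 55625
Branch B: 12000 (certain)
Overall = 0.76 × 55625 + 0.24 × 12000 = 42275 + 2880 = 45155

$45,155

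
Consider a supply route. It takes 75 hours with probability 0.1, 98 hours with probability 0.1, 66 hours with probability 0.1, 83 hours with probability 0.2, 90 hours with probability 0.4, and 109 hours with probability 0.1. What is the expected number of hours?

87.4 hours

EV = 0.1 × 75 + 0.1 × 98 + 0.1 × 66 + 0.2 × 83 + 0.4 × 90 + 0.1 × 109 = 7.5 + 9.8 + 6.6 + 16.6 + 36 + 10.9 = 87.4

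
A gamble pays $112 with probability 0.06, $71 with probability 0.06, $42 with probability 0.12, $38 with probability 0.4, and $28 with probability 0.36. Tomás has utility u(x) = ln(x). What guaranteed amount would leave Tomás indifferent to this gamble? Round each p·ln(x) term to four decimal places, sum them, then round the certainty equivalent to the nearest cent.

E[u] = 0.06·ln(112) + 0.06·ln(71) + 0.12·ln(42) + 0.4·ln(38) + 0.36·ln(28) = 0.2831 + 0.2558 + 0.4485 + 1.4550 + 1.1996 = 3.6420
CE = e^3.6420 ≈ 38.17

$38.17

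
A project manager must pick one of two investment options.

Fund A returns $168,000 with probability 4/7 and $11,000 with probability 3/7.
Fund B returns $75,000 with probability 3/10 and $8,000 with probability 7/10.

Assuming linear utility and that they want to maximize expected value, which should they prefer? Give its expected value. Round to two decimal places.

Fund A = 4/7 × 168000 + 3/7 × 11000 = 96000 + 4714.2857 = 100714.2857
Fund B = 3/10 × 75000 + 7/10 × 8000 = 22500 + 5600 = 28100

Fund A ($100,714.29)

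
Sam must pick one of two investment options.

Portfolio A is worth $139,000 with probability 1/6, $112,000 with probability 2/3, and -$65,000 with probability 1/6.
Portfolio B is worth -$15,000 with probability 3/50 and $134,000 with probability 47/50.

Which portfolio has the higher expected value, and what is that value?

Portfolio B ($125,060)

Portfolio A = 1/6 × 139000 + 2/3 × 112000 + 1/6 × (-65000) = 23166.6667 + 74666.6667 − 10833.3333 = 87000
Portfolio B = 3/50 × (-15000) + 47/50 × 134000 = -900 + 125960 = 125060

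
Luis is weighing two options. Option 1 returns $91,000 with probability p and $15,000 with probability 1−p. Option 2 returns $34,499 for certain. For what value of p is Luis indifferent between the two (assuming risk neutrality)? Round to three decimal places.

p·91000 + (1−p)·15000 = 34499
76000p + 15000 = 34499
p = (34499 − 15000) / 76000

p = 0.257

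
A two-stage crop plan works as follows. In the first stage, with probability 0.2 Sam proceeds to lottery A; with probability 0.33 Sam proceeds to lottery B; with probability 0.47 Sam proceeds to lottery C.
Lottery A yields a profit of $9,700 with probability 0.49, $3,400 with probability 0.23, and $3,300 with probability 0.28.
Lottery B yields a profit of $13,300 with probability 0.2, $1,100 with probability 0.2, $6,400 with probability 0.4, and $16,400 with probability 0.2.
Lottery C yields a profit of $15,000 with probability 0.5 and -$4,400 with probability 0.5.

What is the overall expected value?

EV(A) = 0.49 × 9700 + 0.23 × 3400 + 0.28 × 3300 = 4753 + 782 + 924 = 6459
EV(B) = 0.2 × 13300 + 0.2 × 1100 + 0.4 × 6400 + 0.2 × 16400 = 2660 + 220 + 2560 + 3280 = 8720
EV(C) = 0.5 × 15000 + 0.5 × (-4400) = 7500 − 2200 = 5300
Overall = 0.2 × 6459 + 0.33 × 8720 + 0.47 × 5300 = 1291.8 + 2877.6 + 2491 = 6660.4

$6,660.40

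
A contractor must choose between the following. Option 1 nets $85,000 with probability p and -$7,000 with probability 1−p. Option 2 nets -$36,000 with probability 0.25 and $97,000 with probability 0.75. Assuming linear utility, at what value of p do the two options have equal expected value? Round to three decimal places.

EV(Option 2) = 0.25 × (-36000) + 0.75 × 97000 = -9000 + 72750 = 63750
p·85000 + (1−p)·(-7000) = 63750
92000p − 7000 = 63750
p = (63750 + 7000) / 92000

p = 0.769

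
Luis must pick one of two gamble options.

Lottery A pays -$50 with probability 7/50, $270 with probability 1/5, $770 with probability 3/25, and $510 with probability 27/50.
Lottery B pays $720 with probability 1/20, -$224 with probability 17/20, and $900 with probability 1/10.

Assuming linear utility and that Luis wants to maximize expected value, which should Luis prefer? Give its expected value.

Lottery A ($414.80)

Lottery A = 7/50 × (-50) + 1/5 × 270 + 3/25 × 770 + 27/50 × 510 = -7 + 54 + 92.4 + 275.4 = 414.8
Lottery B = 1/20 × 720 + 17/20 × (-224) + 1/10 × 900 = 36 − 190.4 + 90 = -64.4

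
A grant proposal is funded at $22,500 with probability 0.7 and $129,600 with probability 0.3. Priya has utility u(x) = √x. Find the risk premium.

E[u] = 0.7·√22500 + 0.3·√129600 = 0.7·150 + 0.3·360 = 213
CE = (213)² = 45369
Risk premium = EV − CE = 54630 − 45369 = 9261

$9,261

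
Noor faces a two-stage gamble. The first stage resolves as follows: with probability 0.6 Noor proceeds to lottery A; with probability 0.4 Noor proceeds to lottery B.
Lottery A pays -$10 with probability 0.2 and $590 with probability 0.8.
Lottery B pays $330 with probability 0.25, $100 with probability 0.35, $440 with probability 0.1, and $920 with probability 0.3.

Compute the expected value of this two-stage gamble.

EV(A) = 0.2 × (-10) + 0.8 × 590 = -2 + 472 = 470
EV(B) = 0.25 × 330 + 0.35 × 100 + 0.1 × 440 + 0.3 × 920 = 82.5 + 35 + 44 + 276 = 437.5
Overall = 0.6 × 470 + 0.4 × 437.5 = 282 + 175 = 457

$457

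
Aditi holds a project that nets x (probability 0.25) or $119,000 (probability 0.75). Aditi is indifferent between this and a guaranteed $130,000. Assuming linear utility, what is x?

x = $163,000

0.25·x + 0.75·119000 = 130000
0.25·x = 130000 − 89250 = 40750
x = 40750 / 0.25 = 163000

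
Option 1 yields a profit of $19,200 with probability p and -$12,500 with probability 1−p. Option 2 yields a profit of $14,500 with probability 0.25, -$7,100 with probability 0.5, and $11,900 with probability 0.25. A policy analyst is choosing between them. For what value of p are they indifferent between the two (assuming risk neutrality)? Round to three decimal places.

p = 0.491

EV(Option 2) = 0.25 × 14500 + 0.5 × (-7100) + 0.25 × 11900 = 3625 − 3550 + 2975 = 3050
p·19200 + (1−p)·(-12500) = 3050
31700p − 12500 = 3050
p = (3050 + 12500) / 31700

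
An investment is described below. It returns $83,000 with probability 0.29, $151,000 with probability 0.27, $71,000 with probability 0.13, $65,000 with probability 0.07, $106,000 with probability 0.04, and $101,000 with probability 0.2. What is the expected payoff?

EV = 0.29 × 83000 + 0.27 × 151000 + 0.13 × 71000 + 0.07 × 65000 + 0.04 × 106000 + 0.2 × 101000 = 24070 + 40770 + 9230 + 4550 + 4240 + 20200 = 103060

$103,060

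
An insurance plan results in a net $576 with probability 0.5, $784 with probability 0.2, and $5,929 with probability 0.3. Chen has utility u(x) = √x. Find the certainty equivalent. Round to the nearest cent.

E[u] = 0.5·√576 + 0.2·√784 + 0.3·√5929 = 0.5·24 + 0.2·28 + 0.3·77 = 40.7
CE = (40.7)² = 1656.49

$1,656.49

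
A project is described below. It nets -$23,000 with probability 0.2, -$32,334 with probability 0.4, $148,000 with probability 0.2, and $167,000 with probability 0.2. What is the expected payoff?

$45,466.40

EV = 0.2 × (-23000) + 0.4 × (-32334) + 0.2 × 148000 + 0.2 × 167000 = -4600 − 12933.6 + 29600 + 33400 = 45466.4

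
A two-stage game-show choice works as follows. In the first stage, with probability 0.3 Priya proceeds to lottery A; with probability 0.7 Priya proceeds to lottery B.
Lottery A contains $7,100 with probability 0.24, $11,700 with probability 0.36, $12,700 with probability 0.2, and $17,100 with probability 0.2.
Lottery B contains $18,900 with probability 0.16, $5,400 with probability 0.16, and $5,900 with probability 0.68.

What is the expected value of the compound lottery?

EV(A) = 0.24 × 7100 + 0.36 × 11700 + 0.2 × 12700 + 0.2 × 17100 = 1704 + 4212 + 2540 + 3420 = 11876
EV(B) = 0.16 × 18900 + 0.16 × 5400 + 0.68 × 5900 = 3024 + 864 + 4012 = 7900
Overall = 0.3 × 11876 + 0.7 × 7900 = 3562.8 + 5530 = 9092.8

$9,092.80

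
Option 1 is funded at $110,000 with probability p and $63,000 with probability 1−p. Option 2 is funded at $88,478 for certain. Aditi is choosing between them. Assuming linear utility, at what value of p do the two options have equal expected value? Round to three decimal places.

p·110000 + (1−p)·63000 = 88478
47000p + 63000 = 88478
p = (88478 − 63000) / 47000

p = 0.542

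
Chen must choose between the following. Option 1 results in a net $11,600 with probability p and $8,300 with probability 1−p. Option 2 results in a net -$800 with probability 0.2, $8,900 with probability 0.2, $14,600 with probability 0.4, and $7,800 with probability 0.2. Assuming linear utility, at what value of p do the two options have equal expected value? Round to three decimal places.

EV(Option 2) = 0.2 × (-800) + 0.2 × 8900 + 0.4 × 14600 + 0.2 × 7800 = -160 + 1780 + 5840 + 1560 = 9020
p·11600 + (1−p)·8300 = 9020
3300p + 8300 = 9020
p = (9020 − 8300) / 3300

p = 0.218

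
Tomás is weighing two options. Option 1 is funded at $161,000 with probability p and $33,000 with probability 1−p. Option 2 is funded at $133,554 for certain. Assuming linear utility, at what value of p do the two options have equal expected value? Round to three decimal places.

p·161000 + (1−p)·33000 = 133554
128000p + 33000 = 133554
p = (133554 − 33000) / 128000

p = 0.786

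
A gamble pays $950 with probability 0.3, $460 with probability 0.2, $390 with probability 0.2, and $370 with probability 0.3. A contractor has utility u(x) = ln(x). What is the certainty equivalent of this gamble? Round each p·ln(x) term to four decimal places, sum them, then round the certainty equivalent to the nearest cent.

$518.22

E[u] = 0.3·ln(950) + 0.2·ln(460) + 0.2·ln(390) + 0.3·ln(370) = 2.0569 + 1.2262 + 1.1932 + 1.7741 = 6.2504
CE = e^6.2504 ≈ 518.22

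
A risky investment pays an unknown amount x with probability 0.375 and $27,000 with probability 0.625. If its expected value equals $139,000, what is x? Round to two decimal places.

0.375·x + 0.625·27000 = 139000
0.375·x = 139000 − 16875 = 122125
x = 122125 / 0.375 = 325666.6667

x = $325,666.67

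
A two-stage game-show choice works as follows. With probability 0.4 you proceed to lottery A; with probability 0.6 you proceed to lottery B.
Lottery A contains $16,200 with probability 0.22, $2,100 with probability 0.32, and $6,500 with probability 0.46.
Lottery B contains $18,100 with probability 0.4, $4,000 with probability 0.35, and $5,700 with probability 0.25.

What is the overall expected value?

$8,929.40

EV(A) = 0.22 × 16200 + 0.32 × 2100 + 0.46 × 6500 = 3564 + 672 + 2990 = 7226
EV(B) = 0.4 × 18100 + 0.35 × 4000 + 0.25 × 5700 = 7240 + 1400 + 1425 = 10065
Overall = 0.4 × 7226 + 0.6 × 10065 = 2890.4 + 6039 = 8929.4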